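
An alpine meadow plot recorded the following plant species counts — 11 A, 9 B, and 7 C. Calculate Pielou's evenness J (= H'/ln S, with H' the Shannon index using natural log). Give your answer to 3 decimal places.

0.985

Total N = 11+9+7 = 27, so the proportions are 0.40741, 0.33333, 0.25926 (working shown to 5 dp, full precision carried).
H' = −Σ pᵢ ln pᵢ = −((-0.36583) + (-0.36620) + (-0.34998)) = 1.08201.
With S = 3 species, ln S = 1.09861, so J = 1.08201/1.09861 = 0.98489, i.e. 0.985 to 3 decimal places.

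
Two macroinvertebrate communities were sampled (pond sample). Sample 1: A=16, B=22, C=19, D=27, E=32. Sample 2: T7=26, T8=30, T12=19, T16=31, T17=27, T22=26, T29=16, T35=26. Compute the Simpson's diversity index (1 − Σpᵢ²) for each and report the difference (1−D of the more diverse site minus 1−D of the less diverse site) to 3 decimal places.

0.083

Sample 1: N=116, proportions 0.13793, 0.18966, 0.16379, 0.23276, 0.27586, giving 1−D = 0.78790 (working shown to 5 dp, full precision carried).
Sample 2: N=201, proportions 0.12935, 0.14925, 0.09453, 0.15423, 0.13433, 0.12935, 0.0796, 0.12935, giving 1−D = 0.87042.
Difference = |0.78790 − 0.87042| = 0.08252, i.e. 0.083 to 3 decimal places.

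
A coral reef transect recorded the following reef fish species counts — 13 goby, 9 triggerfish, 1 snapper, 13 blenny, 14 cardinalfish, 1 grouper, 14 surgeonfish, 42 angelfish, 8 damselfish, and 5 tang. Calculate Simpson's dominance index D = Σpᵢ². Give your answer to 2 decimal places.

Total N = 13+9+1+13+14+1+14+42+8+5 = 120, so the proportions are 0.1083, 0.075, 0.0083, 0.1083, 0.1167, 0.0083, 0.1167, 0.35, 0.0667, 0.0417 (working shown to 4 dp, full precision carried).
D = 0.1083² + 0.075² + 0.0083² + 0.1083² + 0.1167² + 0.0083² + 0.1167² + 0.35² + 0.0667² + 0.0417² = 0.0117 + 0.0056 + 0.0001 + 0.0117 + 0.0136 + 0.0001 + 0.0136 + 0.1225 + 0.0044 + 0.0017 = 0.1851.
To 2 decimal places, D = 0.19.

0.19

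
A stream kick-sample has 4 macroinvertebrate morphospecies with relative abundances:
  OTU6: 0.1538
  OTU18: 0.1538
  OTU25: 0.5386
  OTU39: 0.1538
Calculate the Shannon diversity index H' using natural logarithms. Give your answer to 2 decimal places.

1.20

Each pᵢ ln pᵢ term (working shown to 4 dp, full precision carried): 0.1538×(-1.8721)=-0.2879, 0.1538×(-1.8721)=-0.2879, 0.5386×(-0.6188)=-0.3333, 0.1538×(-1.8721)=-0.2879.
Sum = -1.1971, so H' = 1.20.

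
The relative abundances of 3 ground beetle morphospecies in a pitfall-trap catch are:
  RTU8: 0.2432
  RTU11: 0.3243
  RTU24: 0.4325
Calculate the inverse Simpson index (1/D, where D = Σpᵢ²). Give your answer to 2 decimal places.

2.85

D = 0.2432² + 0.3243² + 0.4325² = 0.05915 + 0.10517 + 0.18706 = 0.35137 (working shown to 5 dp, full precision carried).
So 1/D = 2.8460, i.e. 2.85 to 2 decimal places.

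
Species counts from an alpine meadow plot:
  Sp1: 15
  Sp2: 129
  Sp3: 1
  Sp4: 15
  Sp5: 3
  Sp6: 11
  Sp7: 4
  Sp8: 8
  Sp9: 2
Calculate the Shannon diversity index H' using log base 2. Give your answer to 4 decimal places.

Total N = 15+129+1+15+3+11+4+8+2 = 188, so the proportions are 0.079787, 0.68617, 0.005319, 0.079787, 0.015957, 0.058511, 0.021277, 0.042553, 0.010638 (working shown to 6 dp, full precision carried).
Each pᵢ log₂ pᵢ term: 0.079787×(-3.647698)=-0.291040, 0.68617×(-0.543362)=-0.372839, 0.005319×(-7.554589)=-0.040184, 0.079787×(-3.647698)=-0.291040, 0.015957×(-5.969626)=-0.095260, 0.058511×(-4.095157)=-0.239610, 0.021277×(-5.554589)=-0.118183, 0.042553×(-4.554589)=-0.193812, 0.010638×(-6.554589)=-0.069730.
Sum = -1.711697, so H' = 1.7117.

1.7117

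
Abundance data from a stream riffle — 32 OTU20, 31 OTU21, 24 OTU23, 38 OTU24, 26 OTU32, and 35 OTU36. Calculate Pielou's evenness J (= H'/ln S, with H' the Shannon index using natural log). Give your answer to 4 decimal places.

0.9931

Total N = 32+31+24+38+26+35 = 186, so the proportions are 0.172043, 0.166667, 0.129032, 0.204301, 0.139785, 0.188172 (working shown to 6 dp, full precision carried).
H' = −Σ pᵢ ln pᵢ = −((-0.302798) + (-0.298627) + (-0.264218) + (-0.324463) + (-0.275048) + (-0.314322)) = 1.779476.
With S = 6 species, ln S = 1.791759, so J = 1.779476/1.791759 = 0.993144, i.e. 0.9931 to 4 decimal places.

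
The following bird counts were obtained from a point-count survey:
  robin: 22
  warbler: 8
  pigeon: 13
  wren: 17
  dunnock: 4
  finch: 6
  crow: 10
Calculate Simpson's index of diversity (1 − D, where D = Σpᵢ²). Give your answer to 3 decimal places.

Total N = 22+8+13+17+4+6+10 = 80, so the proportions are 0.275, 0.1, 0.1625, 0.2125, 0.05, 0.075, 0.125 (working shown to 5 dp, full precision carried).
D = 0.275² + 0.1² + 0.1625² + 0.2125² + 0.05² + 0.075² + 0.125² = 0.07563 + 0.01000 + 0.02641 + 0.04516 + 0.00250 + 0.00562 + 0.01562 = 0.18094.
So 1 − D = 0.81906, i.e. 0.819 to 3 decimal places.

0.819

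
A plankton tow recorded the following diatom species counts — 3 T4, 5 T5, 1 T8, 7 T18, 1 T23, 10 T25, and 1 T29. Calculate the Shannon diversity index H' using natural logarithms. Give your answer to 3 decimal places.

1.618

Total N = 3+5+1+7+1+10+1 = 28, so the proportions are 0.10714, 0.17857, 0.03571, 0.25, 0.03571, 0.35714, 0.03571 (working shown to 5 dp, full precision carried).
Each pᵢ ln pᵢ term: 0.10714×(-2.23359)=-0.23931, 0.17857×(-1.72277)=-0.30764, 0.03571×(-3.33220)=-0.11901, 0.25×(-1.38629)=-0.34657, 0.03571×(-3.33220)=-0.11901, 0.35714×(-1.02962)=-0.36772, 0.03571×(-3.33220)=-0.11901.
Sum = -1.61827, so H' = 1.618.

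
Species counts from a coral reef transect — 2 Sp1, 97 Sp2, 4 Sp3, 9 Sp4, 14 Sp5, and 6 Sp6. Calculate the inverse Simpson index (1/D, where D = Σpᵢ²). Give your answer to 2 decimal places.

1.79

Total N = 2+97+4+9+14+6 = 132, so the proportions are 0.01515, 0.73485, 0.0303, 0.06818, 0.10606, 0.04545 (working shown to 5 dp, full precision carried).
D = 0.01515² + 0.73485² + 0.0303² + 0.06818² + 0.10606² + 0.04545² = 0.00023 + 0.54000 + 0.00092 + 0.00465 + 0.01125 + 0.00207 = 0.55911.
So 1/D = 1.7885, i.e. 1.79 to 2 decimal places.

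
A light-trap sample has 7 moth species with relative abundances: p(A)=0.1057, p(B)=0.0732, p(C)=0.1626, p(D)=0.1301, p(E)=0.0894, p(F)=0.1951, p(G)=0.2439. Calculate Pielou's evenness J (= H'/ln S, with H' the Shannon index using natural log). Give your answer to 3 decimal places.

0.960

H' = −Σ pᵢ ln pᵢ = −((-0.23752) + (-0.19139) + (-0.29536) + (-0.26533) + (-0.21587) + (-0.31884) + (-0.34414)) = 1.86845 (working shown to 5 dp, full precision carried).
With S = 7 species, ln S = 1.94591, so J = 1.86845/1.94591 = 0.96019, i.e. 0.960 to 3 decimal places.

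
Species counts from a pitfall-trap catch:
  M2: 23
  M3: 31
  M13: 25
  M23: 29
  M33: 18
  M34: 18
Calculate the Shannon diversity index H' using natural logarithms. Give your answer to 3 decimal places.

Total N = 23+31+25+29+18+18 = 144, so the proportions are 0.15972, 0.21528, 0.17361, 0.20139, 0.125, 0.125 (working shown to 5 dp, full precision carried).
Each pᵢ ln pᵢ term: 0.15972×(-1.83432)=-0.29298, 0.21528×(-1.53583)=-0.33063, 0.17361×(-1.75094)=-0.30398, 0.20139×(-1.60252)=-0.32273, 0.125×(-2.07944)=-0.25993, 0.125×(-2.07944)=-0.25993.
Sum = -1.77018, so H' = 1.770.

1.770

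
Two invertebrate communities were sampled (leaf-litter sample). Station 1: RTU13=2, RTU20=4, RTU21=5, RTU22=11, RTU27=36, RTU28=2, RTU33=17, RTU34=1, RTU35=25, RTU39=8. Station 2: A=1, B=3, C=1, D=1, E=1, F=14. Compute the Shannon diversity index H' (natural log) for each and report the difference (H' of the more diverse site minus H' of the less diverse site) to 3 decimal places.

Station 1: N=111, proportions 0.01802, 0.03604, 0.04505, 0.0991, 0.32432, 0.01802, 0.15315, 0.00901, 0.22523, 0.07207, giving H' = 1.85349 (working shown to 5 dp, full precision carried).
Station 2: N=21, proportions 0.04762, 0.14286, 0.04762, 0.04762, 0.04762, 0.66667, giving H' = 1.12821.
Difference = |1.85349 − 1.12821| = 0.72528, i.e. 0.725 to 3 decimal places.

0.725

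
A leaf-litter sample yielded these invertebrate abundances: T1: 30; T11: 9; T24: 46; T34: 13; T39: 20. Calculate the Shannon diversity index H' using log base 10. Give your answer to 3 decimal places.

0.632

Total N = 30+9+46+13+20 = 118, so the proportions are 0.25424, 0.07627, 0.38983, 0.11017, 0.16949 (working shown to 5 dp, full precision carried).
Each pᵢ log₁₀ pᵢ term: 0.25424×(-0.59476)=-0.15121, 0.07627×(-1.11764)=-0.08524, 0.38983×(-0.40912)=-0.15949, 0.11017×(-0.95794)=-0.10554, 0.16949×(-0.77085)=-0.13065.
Sum = -0.63213, so H' = 0.632.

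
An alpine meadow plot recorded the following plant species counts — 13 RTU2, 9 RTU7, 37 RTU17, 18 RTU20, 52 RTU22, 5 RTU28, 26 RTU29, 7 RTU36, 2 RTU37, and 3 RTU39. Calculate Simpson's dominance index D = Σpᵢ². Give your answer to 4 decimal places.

Total N = 13+9+37+18+52+5+26+7+2+3 = 172, so the proportions are 0.075581, 0.052326, 0.215116, 0.104651, 0.302326, 0.02907, 0.151163, 0.040698, 0.011628, 0.017442 (working shown to 6 dp, full precision carried).
D = 0.075581² + 0.052326² + 0.215116² + 0.104651² + 0.302326² + 0.02907² + 0.151163² + 0.040698² + 0.011628² + 0.017442² = 0.005713 + 0.002738 + 0.046275 + 0.010952 + 0.091401 + 0.000845 + 0.022850 + 0.001656 + 0.000135 + 0.000304 = 0.182869.
To 4 decimal places, D = 0.1829.

0.1829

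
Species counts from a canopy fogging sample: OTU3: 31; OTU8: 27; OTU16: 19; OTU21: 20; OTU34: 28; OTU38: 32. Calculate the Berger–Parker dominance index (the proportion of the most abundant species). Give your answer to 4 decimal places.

0.2038

Total N = 31+27+19+20+28+32 = 157, so the proportions are 0.197452, 0.171975, 0.121019, 0.127389, 0.178344, 0.203822 (working shown to 6 dp, full precision carried).
The largest proportion is 0.203822, i.e. d = 0.2038 to 4 decimal places.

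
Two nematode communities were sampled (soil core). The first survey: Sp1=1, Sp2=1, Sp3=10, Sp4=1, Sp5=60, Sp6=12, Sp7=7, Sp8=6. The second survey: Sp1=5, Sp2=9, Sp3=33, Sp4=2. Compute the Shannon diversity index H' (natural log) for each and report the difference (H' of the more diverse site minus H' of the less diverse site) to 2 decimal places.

The first survey: N=98, proportions 0.0102, 0.0102, 0.102, 0.0102, 0.6122, 0.1224, 0.0714, 0.0612, giving H' = 1.2903 (working shown to 4 dp, full precision carried).
The second survey: N=49, proportions 0.102, 0.1837, 0.6735, 0.0408, giving H' = 0.9409.
Difference = |1.2903 − 0.9409| = 0.3494, i.e. 0.35 to 2 decimal places.

0.35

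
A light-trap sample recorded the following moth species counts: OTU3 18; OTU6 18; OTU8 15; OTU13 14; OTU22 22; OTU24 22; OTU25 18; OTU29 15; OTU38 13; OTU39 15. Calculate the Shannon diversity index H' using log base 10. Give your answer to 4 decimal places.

0.9934

Total N = 18+18+15+14+22+22+18+15+13+15 = 170, so the proportions are 0.105882, 0.105882, 0.088235, 0.082353, 0.129412, 0.129412, 0.105882, 0.088235, 0.076471, 0.088235 (working shown to 6 dp, full precision carried).
Each pᵢ log₁₀ pᵢ term: 0.105882×(-0.975176)=-0.103254, 0.105882×(-0.975176)=-0.103254, 0.088235×(-1.054358)=-0.093032, 0.082353×(-1.084321)=-0.089297, 0.129412×(-0.888026)=-0.114921, 0.129412×(-0.888026)=-0.114921, 0.105882×(-0.975176)=-0.103254, 0.088235×(-1.054358)=-0.093032, 0.076471×(-1.116506)=-0.085380, 0.088235×(-1.054358)=-0.093032.
Sum = -0.993376, so H' = 0.9934.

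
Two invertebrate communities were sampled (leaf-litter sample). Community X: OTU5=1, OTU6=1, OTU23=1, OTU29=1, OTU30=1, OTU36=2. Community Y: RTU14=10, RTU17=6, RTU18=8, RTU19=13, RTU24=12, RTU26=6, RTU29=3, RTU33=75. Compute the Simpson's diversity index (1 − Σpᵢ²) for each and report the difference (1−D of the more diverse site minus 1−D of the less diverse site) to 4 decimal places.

0.1659

Community X: N=7, proportions 0.142857, 0.142857, 0.142857, 0.142857, 0.142857, 0.285714, giving 1−D = 0.816327 (working shown to 6 dp, full precision carried).
Community Y: N=133, proportions 0.075188, 0.045113, 0.06015, 0.097744, 0.090226, 0.045113, 0.022556, 0.56391, giving 1−D = 0.650461.
Difference = |0.816327 − 0.650461| = 0.165866, i.e. 0.1659 to 4 decimal places.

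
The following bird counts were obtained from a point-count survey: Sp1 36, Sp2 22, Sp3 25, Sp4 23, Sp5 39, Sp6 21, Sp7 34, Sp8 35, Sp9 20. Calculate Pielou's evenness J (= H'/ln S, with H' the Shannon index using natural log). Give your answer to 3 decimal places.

Total N = 36+22+25+23+39+21+34+35+20 = 255, so the proportions are 0.14118, 0.08627, 0.09804, 0.0902, 0.15294, 0.08235, 0.13333, 0.13725, 0.07843 (working shown to 5 dp, full precision carried).
H' = −Σ pᵢ ln pᵢ = −((-0.27639) + (-0.21139) + (-0.22769) + (-0.21699) + (-0.28718) + (-0.20561) + (-0.26865) + (-0.27258) + (-0.19965)) = 2.16613.
With S = 9 species, ln S = 2.19722, so J = 2.16613/2.19722 = 0.98585, i.e. 0.986 to 3 decimal places.

0.986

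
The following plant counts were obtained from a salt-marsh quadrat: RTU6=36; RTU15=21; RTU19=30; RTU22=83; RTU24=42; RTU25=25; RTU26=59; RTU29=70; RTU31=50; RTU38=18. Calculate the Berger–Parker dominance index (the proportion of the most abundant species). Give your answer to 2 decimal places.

0.19

Total N = 36+21+30+83+42+25+59+70+50+18 = 434, so the proportions are 0.0829, 0.0484, 0.0691, 0.1912, 0.0968, 0.0576, 0.1359, 0.1613, 0.1152, 0.0415 (working shown to 4 dp, full precision carried).
The largest proportion is 0.1912, i.e. d = 0.19 to 2 decimal places.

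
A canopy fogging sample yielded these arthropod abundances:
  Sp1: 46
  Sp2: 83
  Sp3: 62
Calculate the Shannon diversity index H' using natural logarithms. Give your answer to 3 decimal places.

Total N = 46+83+62 = 191, so the proportions are 0.24084, 0.43455, 0.32461 (working shown to 5 dp, full precision carried).
Each pᵢ ln pᵢ term: 0.24084×(-1.42363)=-0.34286, 0.43455×(-0.83343)=-0.36217, 0.32461×(-1.12514)=-0.36523.
Sum = -1.07027, so H' = 1.070.

1.070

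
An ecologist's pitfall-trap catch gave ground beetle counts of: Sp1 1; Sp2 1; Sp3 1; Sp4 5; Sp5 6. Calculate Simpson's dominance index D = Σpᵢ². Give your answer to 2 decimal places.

Total N = 1+1+1+5+6 = 14, so the proportions are 0.0714, 0.0714, 0.0714, 0.3571, 0.4286 (working shown to 4 dp, full precision carried).
D = 0.0714² + 0.0714² + 0.0714² + 0.3571² + 0.4286² = 0.0051 + 0.0051 + 0.0051 + 0.1276 + 0.1837 = 0.3265.
To 2 decimal places, D = 0.33.

0.33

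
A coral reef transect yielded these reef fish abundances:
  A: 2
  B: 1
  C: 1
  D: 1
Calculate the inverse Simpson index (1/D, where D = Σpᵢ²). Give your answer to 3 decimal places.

Total N = 2+1+1+1 = 5, so the proportions are 0.4, 0.2, 0.2, 0.2 (working shown to 7 dp, full precision carried).
D = 0.4² + 0.2² + 0.2² + 0.2² = 0.1600000 + 0.0400000 + 0.0400000 + 0.0400000 = 0.2800000.
So 1/D = 3.57143, i.e. 3.571 to 3 decimal places.

3.571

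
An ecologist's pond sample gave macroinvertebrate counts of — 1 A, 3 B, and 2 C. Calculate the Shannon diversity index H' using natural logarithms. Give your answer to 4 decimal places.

1.0114

Total N = 1+3+2 = 6, so the proportions are 0.166667, 0.5, 0.333333 (working shown to 6 dp, full precision carried).
Each pᵢ ln pᵢ term: 0.166667×(-1.791759)=-0.298627, 0.5×(-0.693147)=-0.346574, 0.333333×(-1.098612)=-0.366204.
Sum = -1.011404, so H' = 1.0114.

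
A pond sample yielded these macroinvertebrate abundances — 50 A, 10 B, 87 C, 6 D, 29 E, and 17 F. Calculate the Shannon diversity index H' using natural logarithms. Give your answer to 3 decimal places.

1.455

Total N = 50+10+87+6+29+17 = 199, so the proportions are 0.25126, 0.05025, 0.43719, 0.03015, 0.14573, 0.08543 (working shown to 5 dp, full precision carried).
Each pᵢ ln pᵢ term: 0.25126×(-1.38128)=-0.34706, 0.05025×(-2.99072)=-0.15029, 0.43719×(-0.82740)=-0.36173, 0.03015×(-3.50155)=-0.10557, 0.14573×(-1.92601)=-0.28067, 0.08543×(-2.46009)=-0.21016.
Sum = -1.45548, so H' = 1.455.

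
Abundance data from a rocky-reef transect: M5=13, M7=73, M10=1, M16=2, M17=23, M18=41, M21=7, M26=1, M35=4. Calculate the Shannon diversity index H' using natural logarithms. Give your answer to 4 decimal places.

Total N = 13+73+1+2+23+41+7+1+4 = 165, so the proportions are 0.078788, 0.442424, 0.006061, 0.012121, 0.139394, 0.248485, 0.042424, 0.006061, 0.024242 (working shown to 6 dp, full precision carried).
Each pᵢ ln pᵢ term: 0.078788×(-2.540996)=-0.200200, 0.442424×(-0.815486)=-0.360791, 0.006061×(-5.105945)=-0.030945, 0.012121×(-4.412798)=-0.053488, 0.139394×(-1.970451)=-0.274669, 0.248485×(-1.392373)=-0.345984, 0.042424×(-3.160035)=-0.134062, 0.006061×(-5.105945)=-0.030945, 0.024242×(-3.719651)=-0.090173.
Sum = -1.521257, so H' = 1.5213.

1.5213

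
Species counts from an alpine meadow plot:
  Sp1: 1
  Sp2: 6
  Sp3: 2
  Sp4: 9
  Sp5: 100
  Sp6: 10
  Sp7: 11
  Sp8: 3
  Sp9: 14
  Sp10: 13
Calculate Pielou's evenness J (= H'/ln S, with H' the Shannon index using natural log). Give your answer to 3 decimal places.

0.646

Total N = 1+6+2+9+100+10+11+3+14+13 = 169, so the proportions are 0.00592, 0.0355, 0.01183, 0.05325, 0.59172, 0.05917, 0.06509, 0.01775, 0.08284, 0.07692 (working shown to 5 dp, full precision carried).
H' = −Σ pᵢ ln pᵢ = −((-0.03035) + (-0.11851) + (-0.05251) + (-0.15618) + (-0.31049) + (-0.16730) + (-0.17782) + (-0.07156) + (-0.20634) + (-0.19730)) = 1.48837.
With S = 10 species, ln S = 2.30259, so J = 1.48837/2.30259 = 0.64639, i.e. 0.646 to 3 decimal places.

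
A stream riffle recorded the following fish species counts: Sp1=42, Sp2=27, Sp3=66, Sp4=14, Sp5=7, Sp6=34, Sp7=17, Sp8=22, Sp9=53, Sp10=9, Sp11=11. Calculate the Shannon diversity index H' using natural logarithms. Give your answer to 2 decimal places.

2.18

Total N = 42+27+66+14+7+34+17+22+53+9+11 = 302, so the proportions are 0.1391, 0.0894, 0.2185, 0.0464, 0.0232, 0.1126, 0.0563, 0.0728, 0.1755, 0.0298, 0.0364 (working shown to 4 dp, full precision carried).
Each pᵢ ln pᵢ term: 0.1391×(-1.9728)=-0.2744, 0.0894×(-2.4146)=-0.2159, 0.2185×(-1.5208)=-0.3324, 0.0464×(-3.0714)=-0.1424, 0.0232×(-3.7645)=-0.0873, 0.1126×(-2.1841)=-0.2459, 0.0563×(-2.8772)=-0.1620, 0.0728×(-2.6194)=-0.1908, 0.1755×(-1.7401)=-0.3054, 0.0298×(-3.5132)=-0.1047, 0.0364×(-3.3125)=-0.1207.
Sum = -2.1816, so H' = 2.18.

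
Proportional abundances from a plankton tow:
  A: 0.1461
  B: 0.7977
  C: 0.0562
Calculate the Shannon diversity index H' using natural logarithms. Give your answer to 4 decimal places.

Each pᵢ ln pᵢ term (working shown to 6 dp, full precision carried): 0.1461×(-1.923464)=-0.281018, 0.7977×(-0.226023)=-0.180298, 0.0562×(-2.878839)=-0.161791.
Sum = -0.623107, so H' = 0.6231.

0.6231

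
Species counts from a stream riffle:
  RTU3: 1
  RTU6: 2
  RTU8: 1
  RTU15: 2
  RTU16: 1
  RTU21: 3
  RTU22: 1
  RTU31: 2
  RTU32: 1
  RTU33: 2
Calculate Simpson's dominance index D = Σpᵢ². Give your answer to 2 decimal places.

0.12

Total N = 1+2+1+2+1+3+1+2+1+2 = 16, so the proportions are 0.0625, 0.125, 0.0625, 0.125, 0.0625, 0.1875, 0.0625, 0.125, 0.0625, 0.125 (working shown to 4 dp, full precision carried).
D = 0.0625² + 0.125² + 0.0625² + 0.125² + 0.0625² + 0.1875² + 0.0625² + 0.125² + 0.0625² + 0.125² = 0.0039 + 0.0156 + 0.0039 + 0.0156 + 0.0039 + 0.0352 + 0.0039 + 0.0156 + 0.0039 + 0.0156 = 0.1172.
To 2 decimal places, D = 0.12.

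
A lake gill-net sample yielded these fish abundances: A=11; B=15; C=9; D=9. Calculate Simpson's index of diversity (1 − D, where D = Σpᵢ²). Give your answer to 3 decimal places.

Total N = 11+15+9+9 = 44, so the proportions are 0.25, 0.34091, 0.20455, 0.20455 (working shown to 5 dp, full precision carried).
D = 0.25² + 0.34091² + 0.20455² + 0.20455² = 0.06250 + 0.11622 + 0.04184 + 0.04184 = 0.26240.
So 1 − D = 0.73760, i.e. 0.738 to 3 decimal places.

0.738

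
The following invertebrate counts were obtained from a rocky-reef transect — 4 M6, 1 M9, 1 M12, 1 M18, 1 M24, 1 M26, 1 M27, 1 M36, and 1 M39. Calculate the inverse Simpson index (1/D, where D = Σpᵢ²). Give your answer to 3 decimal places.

6.000

Total N = 4+1+1+1+1+1+1+1+1 = 12, so the proportions are 0.3333333, 0.0833333, 0.0833333, 0.0833333, 0.0833333, 0.0833333, 0.0833333, 0.0833333, 0.0833333 (working shown to 7 dp, full precision carried).
D = 0.3333333² + 0.0833333² + 0.0833333² + 0.0833333² + 0.0833333² + 0.0833333² + 0.0833333² + 0.0833333² + 0.0833333² = 0.1111111 + 0.0069444 + 0.0069444 + 0.0069444 + 0.0069444 + 0.0069444 + 0.0069444 + 0.0069444 + 0.0069444 = 0.1666667.
So 1/D = 6.00000, i.e. 6.000 to 3 decimal places.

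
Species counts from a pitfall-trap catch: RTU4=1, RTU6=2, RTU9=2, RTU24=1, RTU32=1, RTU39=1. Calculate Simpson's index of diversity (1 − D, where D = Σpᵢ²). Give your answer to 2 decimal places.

0.81

Total N = 1+2+2+1+1+1 = 8, so the proportions are 0.125, 0.25, 0.25, 0.125, 0.125, 0.125 (working shown to 4 dp, full precision carried).
D = 0.125² + 0.25² + 0.25² + 0.125² + 0.125² + 0.125² = 0.0156 + 0.0625 + 0.0625 + 0.0156 + 0.0156 + 0.0156 = 0.1875.
So 1 − D = 0.8125, i.e. 0.81 to 2 decimal places.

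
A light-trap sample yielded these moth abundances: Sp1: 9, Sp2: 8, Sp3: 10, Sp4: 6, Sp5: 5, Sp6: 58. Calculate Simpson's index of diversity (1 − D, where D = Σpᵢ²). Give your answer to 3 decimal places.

0.602

Total N = 9+8+10+6+5+58 = 96, so the proportions are 0.09375, 0.08333, 0.10417, 0.0625, 0.05208, 0.60417 (working shown to 5 dp, full precision carried).
D = 0.09375² + 0.08333² + 0.10417² + 0.0625² + 0.05208² + 0.60417² = 0.00879 + 0.00694 + 0.01085 + 0.00391 + 0.00271 + 0.36502 = 0.39822.
So 1 − D = 0.60178, i.e. 0.602 to 3 decimal places.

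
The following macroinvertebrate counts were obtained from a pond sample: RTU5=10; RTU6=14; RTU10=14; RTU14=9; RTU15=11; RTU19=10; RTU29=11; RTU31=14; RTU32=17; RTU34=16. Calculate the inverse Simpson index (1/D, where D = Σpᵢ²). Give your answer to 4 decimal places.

Total N = 10+14+14+9+11+10+11+14+17+16 = 126, so the proportions are 0.07936508, 0.11111111, 0.11111111, 0.07142857, 0.08730159, 0.07936508, 0.08730159, 0.11111111, 0.13492063, 0.12698413 (working shown to 8 dp, full precision carried).
D = 0.07936508² + 0.11111111² + 0.11111111² + 0.07142857² + 0.08730159² + 0.07936508² + 0.08730159² + 0.11111111² + 0.13492063² + 0.12698413² = 0.00629882 + 0.01234568 + 0.01234568 + 0.00510204 + 0.00762157 + 0.00629882 + 0.00762157 + 0.01234568 + 0.01820358 + 0.01612497 = 0.10430839.
So 1/D = 9.586957, i.e. 9.5870 to 4 decimal places.

9.5870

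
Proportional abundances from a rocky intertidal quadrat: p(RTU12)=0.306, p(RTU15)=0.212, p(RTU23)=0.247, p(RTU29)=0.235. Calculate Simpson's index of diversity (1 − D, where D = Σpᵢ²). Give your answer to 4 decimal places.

0.7452

D = 0.306² + 0.212² + 0.247² + 0.235² = 0.093636 + 0.044944 + 0.061009 + 0.055225 = 0.254814 (working shown to 6 dp, full precision carried).
So 1 − D = 0.745186, i.e. 0.7452 to 4 decimal places.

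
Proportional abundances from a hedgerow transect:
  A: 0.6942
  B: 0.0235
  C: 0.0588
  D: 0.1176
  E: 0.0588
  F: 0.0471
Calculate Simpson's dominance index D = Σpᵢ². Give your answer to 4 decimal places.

D = 0.6942² + 0.0235² + 0.0588² + 0.1176² + 0.0588² + 0.0471² = 0.481914 + 0.000552 + 0.003457 + 0.013830 + 0.003457 + 0.002218 = 0.505429 (working shown to 6 dp, full precision carried).
To 4 decimal places, D = 0.5054.

0.5054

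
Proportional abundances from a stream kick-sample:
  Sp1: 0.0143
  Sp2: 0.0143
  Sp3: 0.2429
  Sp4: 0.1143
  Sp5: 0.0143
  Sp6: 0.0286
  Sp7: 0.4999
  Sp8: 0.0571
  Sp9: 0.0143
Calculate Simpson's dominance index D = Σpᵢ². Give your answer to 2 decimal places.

D = 0.0143² + 0.0143² + 0.2429² + 0.1143² + 0.0143² + 0.0286² + 0.4999² + 0.0571² + 0.0143² = 0.0002 + 0.0002 + 0.0590 + 0.0131 + 0.0002 + 0.0008 + 0.2499 + 0.0033 + 0.0002 = 0.3269 (working shown to 4 dp, full precision carried).
To 2 decimal places, D = 0.33.

0.33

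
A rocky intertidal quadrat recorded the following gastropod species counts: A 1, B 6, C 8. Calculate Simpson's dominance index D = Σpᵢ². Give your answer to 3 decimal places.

0.449

Total N = 1+6+8 = 15, so the proportions are 0.06667, 0.4, 0.53333 (working shown to 5 dp, full precision carried).
D = 0.06667² + 0.4² + 0.53333² = 0.00444 + 0.16000 + 0.28444 = 0.44889.
To 3 decimal places, D = 0.449.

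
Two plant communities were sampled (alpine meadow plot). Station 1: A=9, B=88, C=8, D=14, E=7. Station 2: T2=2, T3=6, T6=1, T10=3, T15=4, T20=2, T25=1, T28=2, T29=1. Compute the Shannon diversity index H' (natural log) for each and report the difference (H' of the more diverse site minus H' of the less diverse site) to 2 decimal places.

Station 1: N=126, proportions 0.07143, 0.69841, 0.06349, 0.11111, 0.05556, giving H' = 1.01895 (working shown to 5 dp, full precision carried).
Station 2: N=22, proportions 0.09091, 0.27273, 0.04545, 0.13636, 0.18182, 0.09091, 0.04545, 0.09091, 0.04545, giving H' = 2.01148.
Difference = |1.01895 − 2.01148| = 0.99253, i.e. 0.99 to 2 decimal places.

0.99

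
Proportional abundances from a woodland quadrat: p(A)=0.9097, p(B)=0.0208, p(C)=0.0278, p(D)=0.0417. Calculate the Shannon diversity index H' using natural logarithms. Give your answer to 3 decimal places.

0.399

Each pᵢ ln pᵢ term (working shown to 5 dp, full precision carried): 0.9097×(-0.09464)=-0.08609, 0.0208×(-3.87280)=-0.08055, 0.0278×(-3.58272)=-0.09960, 0.0417×(-3.17725)=-0.13249.
Sum = -0.39874, so H' = 0.399.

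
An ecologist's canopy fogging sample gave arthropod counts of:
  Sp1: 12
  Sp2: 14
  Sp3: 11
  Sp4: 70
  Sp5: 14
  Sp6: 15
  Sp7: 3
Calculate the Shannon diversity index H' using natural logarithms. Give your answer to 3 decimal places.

Total N = 12+14+11+70+14+15+3 = 139, so the proportions are 0.08633, 0.10072, 0.07914, 0.5036, 0.10072, 0.10791, 0.02158 (working shown to 5 dp, full precision carried).
Each pᵢ ln pᵢ term: 0.08633×(-2.44957)=-0.21147, 0.10072×(-2.29542)=-0.23119, 0.07914×(-2.53658)=-0.20074, 0.5036×(-0.68598)=-0.34546, 0.10072×(-2.29542)=-0.23119, 0.10791×(-2.22642)=-0.24026, 0.02158×(-3.83586)=-0.08279.
Sum = -1.54310, so H' = 1.543.

1.543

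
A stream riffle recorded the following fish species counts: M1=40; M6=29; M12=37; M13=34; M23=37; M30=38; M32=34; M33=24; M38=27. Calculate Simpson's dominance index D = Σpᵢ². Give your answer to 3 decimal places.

0.114

Total N = 40+29+37+34+37+38+34+24+27 = 300, so the proportions are 0.13333, 0.09667, 0.12333, 0.11333, 0.12333, 0.12667, 0.11333, 0.08, 0.09 (working shown to 5 dp, full precision carried).
D = 0.13333² + 0.09667² + 0.12333² + 0.11333² + 0.12333² + 0.12667² + 0.11333² + 0.08² + 0.09² = 0.01778 + 0.00934 + 0.01521 + 0.01284 + 0.01521 + 0.01604 + 0.01284 + 0.00640 + 0.00810 = 0.11378.
To 3 decimal places, D = 0.114.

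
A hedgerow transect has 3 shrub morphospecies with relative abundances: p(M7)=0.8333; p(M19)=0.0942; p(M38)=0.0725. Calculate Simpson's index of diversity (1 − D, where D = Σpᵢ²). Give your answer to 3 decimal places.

D = 0.8333² + 0.0942² + 0.0725² = 0.69439 + 0.00887 + 0.00526 = 0.70852 (working shown to 5 dp, full precision carried).
So 1 − D = 0.29148, i.e. 0.291 to 3 decimal places.

0.291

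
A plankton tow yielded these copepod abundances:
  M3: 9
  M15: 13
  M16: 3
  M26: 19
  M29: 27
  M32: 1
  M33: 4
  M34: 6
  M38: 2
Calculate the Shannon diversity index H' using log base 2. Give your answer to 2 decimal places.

Total N = 9+13+3+19+27+1+4+6+2 = 84, so the proportions are 0.1071, 0.1548, 0.0357, 0.2262, 0.3214, 0.0119, 0.0476, 0.0714, 0.0238 (working shown to 4 dp, full precision carried).
Each pᵢ log₂ pᵢ term: 0.1071×(-3.2224)=-0.3453, 0.1548×(-2.6919)=-0.4166, 0.0357×(-4.8074)=-0.1717, 0.2262×(-2.1444)=-0.4850, 0.3214×(-1.6374)=-0.5263, 0.0119×(-6.3923)=-0.0761, 0.0476×(-4.3923)=-0.2092, 0.0714×(-3.8074)=-0.2720, 0.0238×(-5.3923)=-0.1284.
Sum = -2.6305, so H' = 2.63.

2.63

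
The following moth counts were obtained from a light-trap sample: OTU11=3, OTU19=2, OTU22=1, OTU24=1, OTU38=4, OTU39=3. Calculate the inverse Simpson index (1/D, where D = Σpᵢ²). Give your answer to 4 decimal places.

4.9000

Total N = 3+2+1+1+4+3 = 14, so the proportions are 0.21428571, 0.14285714, 0.07142857, 0.07142857, 0.28571429, 0.21428571 (working shown to 8 dp, full precision carried).
D = 0.21428571² + 0.14285714² + 0.07142857² + 0.07142857² + 0.28571429² + 0.21428571² = 0.04591837 + 0.02040816 + 0.00510204 + 0.00510204 + 0.08163265 + 0.04591837 = 0.20408163.
So 1/D = 4.900000, i.e. 4.9000 to 4 decimal places.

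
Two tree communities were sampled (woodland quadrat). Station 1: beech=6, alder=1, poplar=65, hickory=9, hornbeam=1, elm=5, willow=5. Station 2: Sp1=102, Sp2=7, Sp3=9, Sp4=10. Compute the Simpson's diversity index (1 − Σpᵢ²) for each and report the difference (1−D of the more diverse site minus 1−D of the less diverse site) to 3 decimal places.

0.130

Station 1: N=92, proportions 0.06522, 0.01087, 0.70652, 0.09783, 0.01087, 0.05435, 0.05435, giving 1−D = 0.48086 (working shown to 5 dp, full precision carried).
Station 2: N=128, proportions 0.79688, 0.05469, 0.07031, 0.07812, giving 1−D = 0.35095.
Difference = |0.48086 − 0.35095| = 0.12991, i.e. 0.130 to 3 decimal places.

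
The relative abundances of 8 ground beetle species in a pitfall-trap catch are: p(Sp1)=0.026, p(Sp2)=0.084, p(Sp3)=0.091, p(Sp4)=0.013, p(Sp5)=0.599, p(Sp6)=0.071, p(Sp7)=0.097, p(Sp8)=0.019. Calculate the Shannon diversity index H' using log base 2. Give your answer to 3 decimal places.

1.982

Each pᵢ log₂ pᵢ term (working shown to 5 dp, full precision carried): 0.026×(-5.26534)=-0.13690, 0.084×(-3.57347)=-0.30017, 0.091×(-3.45799)=-0.31468, 0.013×(-6.26534)=-0.08145, 0.599×(-0.73937)=-0.44288, 0.071×(-3.81604)=-0.27094, 0.097×(-3.36587)=-0.32649, 0.019×(-5.71786)=-0.10864.
Sum = -1.98215, so H' = 1.982.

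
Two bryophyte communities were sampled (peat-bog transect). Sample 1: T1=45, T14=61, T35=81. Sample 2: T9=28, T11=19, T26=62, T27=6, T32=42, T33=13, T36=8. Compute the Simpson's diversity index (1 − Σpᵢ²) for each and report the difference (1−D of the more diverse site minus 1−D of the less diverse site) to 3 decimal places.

0.130

Sample 1: N=187, proportions 0.24064, 0.3262, 0.43316, giving 1−D = 0.64806 (working shown to 5 dp, full precision carried).
Sample 2: N=178, proportions 0.1573, 0.10674, 0.34831, 0.03371, 0.23596, 0.07303, 0.04494, giving 1−D = 0.77837.
Difference = |0.64806 − 0.77837| = 0.13031, i.e. 0.130 to 3 decimal places.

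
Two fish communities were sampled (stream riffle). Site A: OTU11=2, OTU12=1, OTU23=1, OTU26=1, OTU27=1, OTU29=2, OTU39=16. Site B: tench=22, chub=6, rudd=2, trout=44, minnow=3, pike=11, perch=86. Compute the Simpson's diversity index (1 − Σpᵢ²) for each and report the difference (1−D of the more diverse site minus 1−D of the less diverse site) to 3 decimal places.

Site A: N=24, proportions 0.08333, 0.04167, 0.04167, 0.04167, 0.04167, 0.08333, 0.66667, giving 1−D = 0.53472 (working shown to 5 dp, full precision carried).
Site B: N=174, proportions 0.12644, 0.03448, 0.01149, 0.25287, 0.01724, 0.06322, 0.49425, giving 1−D = 0.67017.
Difference = |0.53472 − 0.67017| = 0.13545, i.e. 0.135 to 3 decimal places.

0.135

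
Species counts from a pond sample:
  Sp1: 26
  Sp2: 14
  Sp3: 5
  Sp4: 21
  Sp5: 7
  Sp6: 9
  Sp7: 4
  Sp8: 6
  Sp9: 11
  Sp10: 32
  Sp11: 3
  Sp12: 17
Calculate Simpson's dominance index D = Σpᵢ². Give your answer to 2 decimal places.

0.12

Total N = 26+14+5+21+7+9+4+6+11+32+3+17 = 155, so the proportions are 0.1677, 0.0903, 0.0323, 0.1355, 0.0452, 0.0581, 0.0258, 0.0387, 0.071, 0.2065, 0.0194, 0.1097 (working shown to 4 dp, full precision carried).
D = 0.1677² + 0.0903² + 0.0323² + 0.1355² + 0.0452² + 0.0581² + 0.0258² + 0.0387² + 0.071² + 0.2065² + 0.0194² + 0.1097² = 0.0281 + 0.0082 + 0.0010 + 0.0184 + 0.0020 + 0.0034 + 0.0007 + 0.0015 + 0.0050 + 0.0426 + 0.0004 + 0.0120 = 0.1233.
To 2 decimal places, D = 0.12.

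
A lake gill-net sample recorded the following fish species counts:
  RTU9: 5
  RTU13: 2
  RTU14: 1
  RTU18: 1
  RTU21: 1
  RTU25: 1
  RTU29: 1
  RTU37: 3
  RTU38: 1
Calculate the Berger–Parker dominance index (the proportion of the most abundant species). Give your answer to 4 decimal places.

Total N = 5+2+1+1+1+1+1+3+1 = 16, so the proportions are 0.3125, 0.125, 0.0625, 0.0625, 0.0625, 0.0625, 0.0625, 0.1875, 0.0625 (working shown to 6 dp, full precision carried).
The largest proportion is 0.3125, i.e. d = 0.3125 to 4 decimal places.

0.3125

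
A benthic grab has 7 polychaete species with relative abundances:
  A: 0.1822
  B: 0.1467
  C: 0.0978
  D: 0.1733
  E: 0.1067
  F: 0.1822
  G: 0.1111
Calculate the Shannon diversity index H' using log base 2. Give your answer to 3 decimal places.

2.764

Each pᵢ log₂ pᵢ term (working shown to 5 dp, full precision carried): 0.1822×(-2.45641)=-0.44756, 0.1467×(-2.76906)=-0.40622, 0.0978×(-3.35402)=-0.32802, 0.1733×(-2.52866)=-0.43822, 0.1067×(-3.22837)=-0.34447, 0.1822×(-2.45641)=-0.44756, 0.1111×(-3.17007)=-0.35219.
Sum = -2.76424, so H' = 2.764.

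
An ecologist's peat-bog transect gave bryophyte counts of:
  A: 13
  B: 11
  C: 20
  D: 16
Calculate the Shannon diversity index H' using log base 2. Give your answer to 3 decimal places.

Total N = 13+11+20+16 = 60, so the proportions are 0.21667, 0.18333, 0.33333, 0.26667 (working shown to 5 dp, full precision carried).
Each pᵢ log₂ pᵢ term: 0.21667×(-2.20645)=-0.47806, 0.18333×(-2.44746)=-0.44870, 0.33333×(-1.58496)=-0.52832, 0.26667×(-1.90689)=-0.50850.
Sum = -1.96359, so H' = 1.964.

1.964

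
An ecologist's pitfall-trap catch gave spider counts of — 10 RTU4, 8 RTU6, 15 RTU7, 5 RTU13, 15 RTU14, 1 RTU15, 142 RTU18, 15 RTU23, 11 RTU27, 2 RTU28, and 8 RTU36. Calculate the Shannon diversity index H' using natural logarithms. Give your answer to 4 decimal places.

Total N = 10+8+15+5+15+1+142+15+11+2+8 = 232, so the proportions are 0.043103, 0.034483, 0.064655, 0.021552, 0.064655, 0.00431, 0.612069, 0.064655, 0.047414, 0.008621, 0.034483 (working shown to 6 dp, full precision carried).
Each pᵢ ln pᵢ term: 0.043103×(-3.144152)=-0.135524, 0.034483×(-3.367296)=-0.116114, 0.064655×(-2.738687)=-0.177070, 0.021552×(-3.837299)=-0.082700, 0.064655×(-2.738687)=-0.177070, 0.00431×(-5.446737)=-0.023477, 0.612069×(-0.490910)=-0.300471, 0.064655×(-2.738687)=-0.177070, 0.047414×(-3.048842)=-0.144557, 0.008621×(-4.753590)=-0.040979, 0.034483×(-3.367296)=-0.116114.
Sum = -1.491147, so H' = 1.4911.

1.4911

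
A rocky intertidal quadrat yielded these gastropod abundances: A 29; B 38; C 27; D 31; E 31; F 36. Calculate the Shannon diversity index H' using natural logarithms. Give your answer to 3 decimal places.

1.785

Total N = 29+38+27+31+31+36 = 192, so the proportions are 0.15104, 0.19792, 0.14062, 0.16146, 0.16146, 0.1875 (working shown to 5 dp, full precision carried).
Each pᵢ ln pᵢ term: 0.15104×(-1.89020)=-0.28550, 0.19792×(-1.61991)=-0.32061, 0.14062×(-1.96166)=-0.27586, 0.16146×(-1.82351)=-0.29442, 0.16146×(-1.82351)=-0.29442, 0.1875×(-1.67398)=-0.31387.
Sum = -1.78468, so H' = 1.785.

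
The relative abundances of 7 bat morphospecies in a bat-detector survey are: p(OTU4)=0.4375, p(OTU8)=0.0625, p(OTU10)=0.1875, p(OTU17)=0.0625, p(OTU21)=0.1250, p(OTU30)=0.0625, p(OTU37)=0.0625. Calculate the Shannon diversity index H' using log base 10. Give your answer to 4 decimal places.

Each pᵢ log₁₀ pᵢ term (working shown to 6 dp, full precision carried): 0.4375×(-0.359022)=-0.157072, 0.0625×(-1.204120)=-0.075257, 0.1875×(-0.726999)=-0.136312, 0.0625×(-1.204120)=-0.075257, 0.125×(-0.903090)=-0.112886, 0.0625×(-1.204120)=-0.075257, 0.0625×(-1.204120)=-0.075257.
Sum = -0.707301, so H' = 0.7073.

0.7073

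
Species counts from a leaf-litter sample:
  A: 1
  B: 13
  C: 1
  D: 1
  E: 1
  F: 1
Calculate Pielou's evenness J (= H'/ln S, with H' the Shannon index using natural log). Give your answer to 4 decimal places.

0.5793

Total N = 1+13+1+1+1+1 = 18, so the proportions are 0.055556, 0.722222, 0.055556, 0.055556, 0.055556, 0.055556 (working shown to 6 dp, full precision carried).
H' = −Σ pᵢ ln pᵢ = −((-0.160576) + (-0.235027) + (-0.160576) + (-0.160576) + (-0.160576) + (-0.160576)) = 1.037908.
With S = 6 species, ln S = 1.791759, so J = 1.037908/1.791759 = 0.579268, i.e. 0.5793 to 4 decimal places.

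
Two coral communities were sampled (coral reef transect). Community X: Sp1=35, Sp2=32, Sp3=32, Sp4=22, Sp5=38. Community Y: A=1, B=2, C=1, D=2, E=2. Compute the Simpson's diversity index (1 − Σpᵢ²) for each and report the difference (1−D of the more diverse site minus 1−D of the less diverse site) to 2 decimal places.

0.01

Community X: N=159, proportions 0.22013, 0.20126, 0.20126, 0.13836, 0.23899, giving 1−D = 0.79427 (working shown to 5 dp, full precision carried).
Community Y: N=8, proportions 0.125, 0.25, 0.125, 0.25, 0.25, giving 1−D = 0.78125.
Difference = |0.79427 − 0.78125| = 0.01302, i.e. 0.01 to 2 decimal places.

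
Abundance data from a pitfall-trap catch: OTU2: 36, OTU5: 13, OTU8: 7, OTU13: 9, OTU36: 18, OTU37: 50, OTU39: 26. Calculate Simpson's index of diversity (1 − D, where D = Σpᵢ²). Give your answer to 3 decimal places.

Total N = 36+13+7+9+18+50+26 = 159, so the proportions are 0.22642, 0.08176, 0.04403, 0.0566, 0.11321, 0.31447, 0.16352 (working shown to 5 dp, full precision carried).
D = 0.22642² + 0.08176² + 0.04403² + 0.0566² + 0.11321² + 0.31447² + 0.16352² = 0.05126 + 0.00668 + 0.00194 + 0.00320 + 0.01282 + 0.09889 + 0.02674 = 0.20153.
So 1 − D = 0.79847, i.e. 0.798 to 3 decimal places.

0.798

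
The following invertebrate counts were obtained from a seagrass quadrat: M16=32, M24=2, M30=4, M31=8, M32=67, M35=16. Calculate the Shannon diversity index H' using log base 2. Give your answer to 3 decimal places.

1.861

Total N = 32+2+4+8+67+16 = 129, so the proportions are 0.24806, 0.0155, 0.03101, 0.06202, 0.51938, 0.12403 (working shown to 5 dp, full precision carried).
Each pᵢ log₂ pᵢ term: 0.24806×(-2.01123)=-0.49891, 0.0155×(-6.01123)=-0.09320, 0.03101×(-5.01123)=-0.15539, 0.06202×(-4.01123)=-0.24876, 0.51938×(-0.94514)=-0.49089, 0.12403×(-3.01123)=-0.37349.
Sum = -1.86062, so H' = 1.861.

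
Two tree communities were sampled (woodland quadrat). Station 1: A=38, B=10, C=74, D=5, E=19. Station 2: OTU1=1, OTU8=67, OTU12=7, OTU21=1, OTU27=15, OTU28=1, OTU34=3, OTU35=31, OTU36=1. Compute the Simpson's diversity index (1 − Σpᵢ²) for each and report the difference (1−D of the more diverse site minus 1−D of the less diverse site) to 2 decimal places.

Station 1: N=146, proportions 0.2603, 0.0685, 0.5068, 0.0342, 0.1301, giving 1−D = 0.6526 (working shown to 4 dp, full precision carried).
Station 2: N=127, proportions 0.0079, 0.5276, 0.0551, 0.0079, 0.1181, 0.0079, 0.0236, 0.2441, 0.0079, giving 1−D = 0.6443.
Difference = |0.6526 − 0.6443| = 0.0083, i.e. 0.01 to 2 decimal places.

0.01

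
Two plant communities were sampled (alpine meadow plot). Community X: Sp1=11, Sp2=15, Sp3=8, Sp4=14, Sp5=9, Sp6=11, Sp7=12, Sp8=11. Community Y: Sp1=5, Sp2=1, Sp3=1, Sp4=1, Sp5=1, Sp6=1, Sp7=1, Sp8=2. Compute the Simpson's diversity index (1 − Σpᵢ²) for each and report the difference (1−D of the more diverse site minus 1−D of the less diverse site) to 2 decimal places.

Community X: N=91, proportions 0.1209, 0.1648, 0.0879, 0.1538, 0.0989, 0.1209, 0.1319, 0.1209, giving 1−D = 0.8704 (working shown to 4 dp, full precision carried).
Community Y: N=13, proportions 0.3846, 0.0769, 0.0769, 0.0769, 0.0769, 0.0769, 0.0769, 0.1538, giving 1−D = 0.7929.
Difference = |0.8704 − 0.7929| = 0.0775, i.e. 0.08 to 2 decimal places.

0.08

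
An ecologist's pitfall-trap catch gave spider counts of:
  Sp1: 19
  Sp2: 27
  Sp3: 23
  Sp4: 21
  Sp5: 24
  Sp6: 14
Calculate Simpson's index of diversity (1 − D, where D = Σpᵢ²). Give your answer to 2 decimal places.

Total N = 19+27+23+21+24+14 = 128, so the proportions are 0.1484, 0.2109, 0.1797, 0.1641, 0.1875, 0.1094 (working shown to 4 dp, full precision carried).
D = 0.1484² + 0.2109² + 0.1797² + 0.1641² + 0.1875² + 0.1094² = 0.0220 + 0.0445 + 0.0323 + 0.0269 + 0.0352 + 0.0120 = 0.1729.
So 1 − D = 0.8271, i.e. 0.83 to 2 decimal places.

0.83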